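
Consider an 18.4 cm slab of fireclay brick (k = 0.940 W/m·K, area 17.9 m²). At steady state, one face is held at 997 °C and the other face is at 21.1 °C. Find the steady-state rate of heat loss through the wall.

Q = kA·ΔT/L = 0.940 × 17.9 × |997 °C − 21.1 °C| / 0.184 = 89200 W

Q = 89.2 kW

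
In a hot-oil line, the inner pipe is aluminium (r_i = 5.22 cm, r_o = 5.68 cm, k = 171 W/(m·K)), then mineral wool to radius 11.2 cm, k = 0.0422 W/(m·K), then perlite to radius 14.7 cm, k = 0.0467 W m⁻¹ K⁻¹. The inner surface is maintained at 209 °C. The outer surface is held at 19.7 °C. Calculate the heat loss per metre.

Treat each layer as a resistance in series:
  R'_aluminium = ln(0.0568/0.0522)/(2πk) = 0.08445/(2π·171) = 7.860×10^-5 m·K/W
  R'_mineral wool = ln(0.112/0.0568)/(2πk) = 0.6790/(2π·0.0422) = 2.561 m·K/W
  R'_perlite = ln(0.147/0.112)/(2πk) = 0.2719/(2π·0.0467) = 0.9268 m·K/W
ΣR = 7.860×10^-5 + 2.561 + 0.9268 = 3.488 m·K/W
Q' = ΔT/ΣR = (209 °C − 19.7 °C)/3.488 = 54.3 W/m

Q' = 54.3 W/m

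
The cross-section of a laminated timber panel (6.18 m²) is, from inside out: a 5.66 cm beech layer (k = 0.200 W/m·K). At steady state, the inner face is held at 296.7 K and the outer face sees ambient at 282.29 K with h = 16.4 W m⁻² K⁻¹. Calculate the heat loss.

Series thermal resistances, inner to outer:
  R_beech = L/(kA) = 0.0566/(0.200·6.18) = 0.04579 K/W
  R_conv,out = 1/(hA) = 1/(16.4·6.18) = 0.009867 K/W
ΣR = 0.04579 + 0.009867 = 0.05566 K/W
Q = ΔT/ΣR = (296.7 K − 282.29 K)/0.05566 = 259 W

Q = 259 W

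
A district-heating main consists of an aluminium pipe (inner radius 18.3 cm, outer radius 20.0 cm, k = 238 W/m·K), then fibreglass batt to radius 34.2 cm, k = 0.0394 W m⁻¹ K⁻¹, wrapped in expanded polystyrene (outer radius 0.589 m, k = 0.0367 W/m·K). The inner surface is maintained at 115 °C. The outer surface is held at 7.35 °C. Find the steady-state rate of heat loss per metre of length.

Q' = 23.8 W/m

Treat each layer as a resistance in series:
  R'_aluminium = ln(0.200/0.183)/(2πk) = 0.08883/(2π·238) = 5.940×10^-5 m·K/W
  R'_fibreglass batt = ln(0.342/0.200)/(2πk) = 0.5365/(2π·0.0394) = 2.167 m·K/W
  R'_expanded polystyrene = ln(0.589/0.342)/(2πk) = 0.5436/(2π·0.0367) = 2.357 m·K/W
ΣR = 5.940×10^-5 + 2.167 + 2.357 = 4.524 m·K/W
Q' = ΔT/ΣR = (115 °C − 7.35 °C)/4.524 = 23.8 W/m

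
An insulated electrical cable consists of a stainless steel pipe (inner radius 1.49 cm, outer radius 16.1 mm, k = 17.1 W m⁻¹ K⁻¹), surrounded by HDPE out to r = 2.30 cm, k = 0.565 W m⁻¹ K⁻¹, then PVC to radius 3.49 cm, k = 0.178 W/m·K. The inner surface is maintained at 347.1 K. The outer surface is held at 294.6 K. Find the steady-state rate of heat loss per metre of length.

Q' = 111 W/m

Resistance network (inner→outer):
  R'_stainless steel = ln(0.0161/0.0149)/(2πk) = 0.07746/(2π·17.1) = 7.209×10^-4 m·K/W
  R'_HDPE = ln(0.0230/0.0161)/(2πk) = 0.3567/(2π·0.565) = 0.1005 m·K/W
  R'_PVC = ln(0.0349/0.0230)/(2πk) = 0.4170/(2π·0.178) = 0.3728 m·K/W
ΣR = 7.209×10^-4 + 0.1005 + 0.3728 = 0.4740 m·K/W
Q' = ΔT/ΣR = (347.1 K − 294.6 K)/0.4740 = 111 W/m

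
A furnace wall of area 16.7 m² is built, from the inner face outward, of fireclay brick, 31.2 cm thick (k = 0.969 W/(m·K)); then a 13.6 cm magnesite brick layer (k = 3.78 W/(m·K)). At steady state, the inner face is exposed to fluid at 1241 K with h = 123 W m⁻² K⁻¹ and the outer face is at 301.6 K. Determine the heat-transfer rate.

Q = 42900 W

Treat each layer as a resistance in series:
  R_conv,in = 1/(hA) = 1/(123·16.7) = 4.868×10^-4 K/W
  R_fireclay brick = L/(kA) = 0.312/(0.969·16.7) = 0.01928 K/W
  R_magnesite brick = L/(kA) = 0.136/(3.78·16.7) = 0.002154 K/W
ΣR = 4.868×10^-4 + 0.01928 + 0.002154 = 0.02192 K/W
Q = ΔT/ΣR = (1241 K − 301.6 K)/0.02192 = 42900 W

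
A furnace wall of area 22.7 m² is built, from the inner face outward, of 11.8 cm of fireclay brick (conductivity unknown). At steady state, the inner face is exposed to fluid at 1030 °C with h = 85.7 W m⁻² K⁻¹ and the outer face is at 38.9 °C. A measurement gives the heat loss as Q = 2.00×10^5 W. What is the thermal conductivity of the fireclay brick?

k = 1.17 W/m·K

ΣR = ΔT/Q = |1030 − 38.9|/2.00×10^5 = 0.004955 K/W
Known resistances:
  R_conv,in = 1/(hA) = 1/(85.7·22.7) = 5.140×10^-4 K/W
R_fireclay brick = ΣR − ΣR_known = 0.004955 − 5.140×10^-4 = 0.004441 K/W
L/(kA) = 0.004441 ⇒ k = 0.118/(0.004441·22.7) = 1.17 W/m·K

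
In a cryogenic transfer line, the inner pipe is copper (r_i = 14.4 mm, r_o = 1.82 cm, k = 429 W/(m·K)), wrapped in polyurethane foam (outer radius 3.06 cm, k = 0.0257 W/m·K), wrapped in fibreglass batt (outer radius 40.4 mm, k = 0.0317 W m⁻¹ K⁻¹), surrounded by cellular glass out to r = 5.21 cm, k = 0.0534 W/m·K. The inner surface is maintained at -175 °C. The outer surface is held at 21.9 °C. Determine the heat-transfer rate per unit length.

Treat each layer as a resistance in series:
  R'_copper = ln(0.0182/0.0144)/(2πk) = 0.2342/(2π·429) = 8.688×10^-5 m·K/W
  R'_polyurethane foam = ln(0.0306/0.0182)/(2πk) = 0.5196/(2π·0.0257) = 3.218 m·K/W
  R'_fibreglass batt = ln(0.0404/0.0306)/(2πk) = 0.2778/(2π·0.0317) = 1.395 m·K/W
  R'_cellular glass = ln(0.0521/0.0404)/(2πk) = 0.2543/(2π·0.0534) = 0.7580 m·K/W
ΣR = 8.688×10^-5 + 3.218 + 1.395 + 0.7580 = 5.371 m·K/W
Q' = ΔT/ΣR = (-175 °C − 21.9 °C)/5.371 = -36.7 W/m
(Negative Q' ⇒ heat flows inward; heat gain = 36.7 W/m.)

Q' = 36.7 W/m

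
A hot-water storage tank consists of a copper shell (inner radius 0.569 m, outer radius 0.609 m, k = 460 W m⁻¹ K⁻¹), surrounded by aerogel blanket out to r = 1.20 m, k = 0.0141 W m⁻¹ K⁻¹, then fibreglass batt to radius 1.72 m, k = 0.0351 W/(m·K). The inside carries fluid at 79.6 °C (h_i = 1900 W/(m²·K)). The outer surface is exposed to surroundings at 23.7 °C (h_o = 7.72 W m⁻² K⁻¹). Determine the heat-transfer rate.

Q = 10.9 W

Resistance network (inner→outer):
  R_conv,in = 1/(4πr²h) = 1/(4π·0.569²·1900) = 1.294×10^-4 K/W
  R_copper = (1/0.569 − 1/0.609)/(4πk) = 0.1154/(4π·460) = 1.997×10^-5 K/W
  R_aerogel blanket = (1/0.609 − 1/1.20)/(4πk) = 0.8087/(4π·0.0141) = 4.564 K/W
  R_fibreglass batt = (1/1.20 − 1/1.72)/(4πk) = 0.2519/(4π·0.0351) = 0.5712 K/W
  R_conv,out = 1/(4πr²h) = 1/(4π·1.72²·7.72) = 0.003484 K/W
ΣR = 1.294×10^-4 + 1.997×10^-5 + 4.564 + 0.5712 + 0.003484 = 5.139 K/W
Q = ΔT/ΣR = (79.6 °C − 23.7 °C)/5.139 = 10.9 W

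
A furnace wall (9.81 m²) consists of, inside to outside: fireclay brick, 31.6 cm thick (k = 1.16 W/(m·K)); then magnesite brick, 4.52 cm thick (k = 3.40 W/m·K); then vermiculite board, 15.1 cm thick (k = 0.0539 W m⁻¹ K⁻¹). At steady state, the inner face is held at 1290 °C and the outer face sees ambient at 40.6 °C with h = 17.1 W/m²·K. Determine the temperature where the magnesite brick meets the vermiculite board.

Resistance network (inner→outer):
  R_fireclay brick = L/(kA) = 0.316/(1.16·9.81) = 0.02777 K/W
  R_magnesite brick = L/(kA) = 0.0452/(3.40·9.81) = 0.001355 K/W
  R_vermiculite board = L/(kA) = 0.151/(0.0539·9.81) = 0.2856 K/W
  R_conv,out = 1/(hA) = 1/(17.1·9.81) = 0.005961 K/W
ΣR = 0.02777 + 0.001355 + 0.2856 + 0.005961 = 0.3207 K/W
Q = ΔT/ΣR = (1290 °C − 40.6 °C)/0.3207 = 3896 W
From the inner boundary to the magnesite brick/vermiculite board interface, ΣR_partial = 0.02912 K/W.
T_interface = T_in − Q·ΣR_partial = 1290 °C − (3896)(0.02912) = 1177 °C

T = 1177 °C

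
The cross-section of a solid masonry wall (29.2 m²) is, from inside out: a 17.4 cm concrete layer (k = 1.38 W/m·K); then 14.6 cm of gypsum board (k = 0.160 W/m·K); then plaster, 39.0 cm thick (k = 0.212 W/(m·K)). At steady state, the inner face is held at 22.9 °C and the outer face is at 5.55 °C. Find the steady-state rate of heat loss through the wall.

Series thermal resistances, inner to outer:
  R_concrete = L/(kA) = 0.174/(1.38·29.2) = 0.004318 K/W
  R_gypsum board = L/(kA) = 0.146/(0.160·29.2) = 0.03125 K/W
  R_plaster = L/(kA) = 0.390/(0.212·29.2) = 0.06300 K/W
ΣR = 0.004318 + 0.03125 + 0.06300 = 0.09857 K/W
Q = ΔT/ΣR = (22.9 °C − 5.55 °C)/0.09857 = 176 W

Q = 176 W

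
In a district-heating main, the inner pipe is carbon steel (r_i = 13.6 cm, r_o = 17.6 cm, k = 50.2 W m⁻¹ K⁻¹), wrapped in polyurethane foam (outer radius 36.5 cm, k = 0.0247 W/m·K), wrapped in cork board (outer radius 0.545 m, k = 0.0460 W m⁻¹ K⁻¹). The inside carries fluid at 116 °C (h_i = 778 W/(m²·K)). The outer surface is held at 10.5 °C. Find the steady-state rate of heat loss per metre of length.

Q' = 17.3 W/m

Treat each layer as a resistance in series:
  R'_conv,in = 1/(2πr h) = 1/(2π·0.136·778) = 0.001504 m·K/W
  R'_carbon steel = ln(0.176/0.136)/(2πk) = 0.2578/(2π·50.2) = 8.174×10^-4 m·K/W
  R'_polyurethane foam = ln(0.365/0.176)/(2πk) = 0.7294/(2π·0.0247) = 4.700 m·K/W
  R'_cork board = ln(0.545/0.365)/(2πk) = 0.4009/(2π·0.0460) = 1.387 m·K/W
ΣR = 0.001504 + 8.174×10^-4 + 4.700 + 1.387 = 6.089 m·K/W
Q' = ΔT/ΣR = (116 °C − 10.5 °C)/6.089 = 17.3 W/m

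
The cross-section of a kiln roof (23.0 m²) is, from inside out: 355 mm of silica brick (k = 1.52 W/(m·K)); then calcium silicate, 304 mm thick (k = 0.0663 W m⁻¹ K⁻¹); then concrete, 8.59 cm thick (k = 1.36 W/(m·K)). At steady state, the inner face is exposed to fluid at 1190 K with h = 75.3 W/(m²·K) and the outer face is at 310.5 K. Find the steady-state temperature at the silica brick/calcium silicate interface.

Resistance network (inner→outer):
  R_conv,in = 1/(hA) = 1/(75.3·23.0) = 5.774×10^-4 K/W
  R_silica brick = L/(kA) = 0.355/(1.52·23.0) = 0.01015 K/W
  R_calcium silicate = L/(kA) = 0.304/(0.0663·23.0) = 0.1994 K/W
  R_concrete = L/(kA) = 0.0859/(1.36·23.0) = 0.002746 K/W
ΣR = 5.774×10^-4 + 0.01015 + 0.1994 + 0.002746 = 0.2129 K/W
Q = ΔT/ΣR = (1190 K − 310.5 K)/0.2129 = 4131 W
From the inner boundary to the silica brick/calcium silicate interface, ΣR_partial = 0.01073 K/W.
T_interface = T_in − Q·ΣR_partial = 1190 K − (4131)(0.01073) = 1146 K

T = 1146 K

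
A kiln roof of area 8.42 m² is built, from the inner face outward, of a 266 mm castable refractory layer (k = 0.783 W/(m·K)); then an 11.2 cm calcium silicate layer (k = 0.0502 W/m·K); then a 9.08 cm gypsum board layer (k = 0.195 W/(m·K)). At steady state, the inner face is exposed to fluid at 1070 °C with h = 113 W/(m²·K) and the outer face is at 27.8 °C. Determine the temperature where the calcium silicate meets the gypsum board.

T = 187 °C

Treat each layer as a resistance in series:
  R_conv,in = 1/(hA) = 1/(113·8.42) = 0.001051 K/W
  R_castable refractory = L/(kA) = 0.266/(0.783·8.42) = 0.04035 K/W
  R_calcium silicate = L/(kA) = 0.112/(0.0502·8.42) = 0.2650 K/W
  R_gypsum board = L/(kA) = 0.0908/(0.195·8.42) = 0.05530 K/W
ΣR = 0.001051 + 0.04035 + 0.2650 + 0.05530 = 0.3617 K/W
Q = ΔT/ΣR = (1070 °C − 27.8 °C)/0.3617 = 2881 W
From the inner boundary to the calcium silicate/gypsum board interface, ΣR_partial = 0.3064 K/W.
T_interface = T_in − Q·ΣR_partial = 1070 °C − (2881)(0.3064) = 187 °C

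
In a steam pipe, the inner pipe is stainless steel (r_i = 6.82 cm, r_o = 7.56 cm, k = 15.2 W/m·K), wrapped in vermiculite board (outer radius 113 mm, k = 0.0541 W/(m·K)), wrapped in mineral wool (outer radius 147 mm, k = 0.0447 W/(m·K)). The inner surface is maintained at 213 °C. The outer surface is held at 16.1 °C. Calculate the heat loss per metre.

Q' = 92.9 W/m

Resistance network (inner→outer):
  R'_stainless steel = ln(0.0756/0.0682)/(2πk) = 0.1030/(2π·15.2) = 0.001079 m·K/W
  R'_vermiculite board = ln(0.113/0.0756)/(2πk) = 0.4019/(2π·0.0541) = 1.182 m·K/W
  R'_mineral wool = ln(0.147/0.113)/(2πk) = 0.2630/(2π·0.0447) = 0.9366 m·K/W
ΣR = 0.001079 + 1.182 + 0.9366 = 2.120 m·K/W
Q' = ΔT/ΣR = (213 °C − 16.1 °C)/2.120 = 92.9 W/m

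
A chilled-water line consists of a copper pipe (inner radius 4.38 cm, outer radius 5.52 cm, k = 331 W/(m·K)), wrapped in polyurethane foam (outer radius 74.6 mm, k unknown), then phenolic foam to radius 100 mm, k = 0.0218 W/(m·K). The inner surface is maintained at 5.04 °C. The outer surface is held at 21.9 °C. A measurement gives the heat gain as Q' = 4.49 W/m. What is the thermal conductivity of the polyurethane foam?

ΣR = ΔT/Q' = |5.04 − 21.9|/4.49 = 3.755 m·K/W
Known resistances:
  R'_copper = ln(0.0552/0.0438)/(2πk) = 0.2313/(2π·331) = 1.112×10^-4 m·K/W
  R'_phenolic foam = ln(0.100/0.0746)/(2πk) = 0.2930/(2π·0.0218) = 2.139 m·K/W
R_polyurethane foam = ΣR − ΣR_known = 3.755 − 2.139 = 1.616 m·K/W
ln(r₂/r₁)/(2πk) = 1.616 ⇒ k = 0.3012/(2π·1.616) = 0.0297 W/m·K

k = 0.0297 W/m·K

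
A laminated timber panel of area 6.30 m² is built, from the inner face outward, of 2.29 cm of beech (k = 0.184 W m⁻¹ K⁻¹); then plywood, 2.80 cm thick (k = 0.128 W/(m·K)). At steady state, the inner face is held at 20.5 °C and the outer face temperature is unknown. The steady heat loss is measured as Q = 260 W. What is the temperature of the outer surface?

Sum the resistances:
  R_beech = L/(kA) = 0.0229/(0.184·6.30) = 0.01976 K/W
  R_plywood = L/(kA) = 0.0280/(0.128·6.30) = 0.03472 K/W
ΣR = 0.05448 K/W
ΔT = Q·ΣR = 260 × 0.05448 = 14.16 K
Heat flows outward, so T_out = T_in − ΔT = 20.5 − 14.16 = 6.34 °C

T_out = 6.34 °C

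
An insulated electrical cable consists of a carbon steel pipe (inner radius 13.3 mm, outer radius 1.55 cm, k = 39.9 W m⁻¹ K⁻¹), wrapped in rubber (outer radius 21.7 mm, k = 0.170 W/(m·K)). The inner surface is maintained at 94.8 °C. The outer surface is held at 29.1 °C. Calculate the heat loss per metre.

Series thermal resistances, inner to outer:
  R'_carbon steel = ln(0.0155/0.0133)/(2πk) = 0.1531/(2π·39.9) = 6.106×10^-4 m·K/W
  R'_rubber = ln(0.0217/0.0155)/(2πk) = 0.3365/(2π·0.170) = 0.3150 m·K/W
ΣR = 6.106×10^-4 + 0.3150 = 0.3156 m·K/W
Q' = ΔT/ΣR = (94.8 °C − 29.1 °C)/0.3156 = 208 W/m

Q' = 208 W/m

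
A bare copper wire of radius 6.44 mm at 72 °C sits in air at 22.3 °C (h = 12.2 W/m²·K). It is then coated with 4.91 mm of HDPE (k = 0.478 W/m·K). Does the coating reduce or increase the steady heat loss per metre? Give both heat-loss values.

increases: 24.5 → 37.1 W/m

Critical radius for a cylinder: r_cr = k/h = 0.0392 m = 3.92 cm.
Outer radius after coating: r₂ = 0.00644 + 0.00491 = 0.01135 m.
Since r₁ < r_cr and r₂ ≤ r_cr, the coating moves toward the maximum at r_cr — heat loss rises.
Bare: R = 1/(2πr₁h) = 2.026 m·K/W; Q = 49.7/2.026 = 24.5 W/m.
Coated: R = R_cond + R_conv = 1.338 m·K/W; Q = 49.7/1.338 = 37.1 W/m.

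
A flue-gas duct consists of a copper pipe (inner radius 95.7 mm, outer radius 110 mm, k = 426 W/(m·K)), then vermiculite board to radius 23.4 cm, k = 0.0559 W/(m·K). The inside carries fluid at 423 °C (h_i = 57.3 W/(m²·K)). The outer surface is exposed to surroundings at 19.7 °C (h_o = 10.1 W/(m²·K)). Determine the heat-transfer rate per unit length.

Resistance network (inner→outer):
  R'_conv,in = 1/(2πr h) = 1/(2π·0.0957·57.3) = 0.02902 m·K/W
  R'_copper = ln(0.110/0.0957)/(2πk) = 0.1393/(2π·426) = 5.203×10^-5 m·K/W
  R'_vermiculite board = ln(0.234/0.110)/(2πk) = 0.7548/(2π·0.0559) = 2.149 m·K/W
  R'_conv,out = 1/(2πr h) = 1/(2π·0.234·10.1) = 0.06734 m·K/W
ΣR = 0.02902 + 5.203×10^-5 + 2.149 + 0.06734 = 2.245 m·K/W
Q' = ΔT/ΣR = (423 °C − 19.7 °C)/2.245 = 180 W/m

Q' = 180 W/m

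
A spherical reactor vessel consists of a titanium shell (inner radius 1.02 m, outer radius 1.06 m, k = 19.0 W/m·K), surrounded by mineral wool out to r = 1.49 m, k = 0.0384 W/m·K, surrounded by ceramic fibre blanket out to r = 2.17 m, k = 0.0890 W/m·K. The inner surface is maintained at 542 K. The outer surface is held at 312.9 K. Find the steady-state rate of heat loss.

Treat each layer as a resistance in series:
  R_titanium = (1/1.02 − 1/1.06)/(4πk) = 0.03700/(4π·19.0) = 1.549×10^-4 K/W
  R_mineral wool = (1/1.06 − 1/1.49)/(4πk) = 0.2723/(4π·0.0384) = 0.5642 K/W
  R_ceramic fibre blanket = (1/1.49 − 1/2.17)/(4πk) = 0.2103/(4π·0.0890) = 0.1880 K/W
ΣR = 1.549×10^-4 + 0.5642 + 0.1880 = 0.7524 K/W
Q = ΔT/ΣR = (542 K − 312.9 K)/0.7524 = 304 W

Q = 304 W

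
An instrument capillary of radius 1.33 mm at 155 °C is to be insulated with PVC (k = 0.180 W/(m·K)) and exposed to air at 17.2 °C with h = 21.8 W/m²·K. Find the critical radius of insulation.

r_cr = 0.826 cm

For a cylinder, r_cr = k_ins/h = 0.180/21.8 = 0.00826 m = 0.826 cm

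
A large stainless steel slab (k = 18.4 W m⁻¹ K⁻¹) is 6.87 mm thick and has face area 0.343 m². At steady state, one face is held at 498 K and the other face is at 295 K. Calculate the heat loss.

Q = kA·ΔT/L = 18.4 × 0.343 × |498 K − 295 K| / 0.00687 = 1.86×10^5 W

Q = 1.86×10^5 W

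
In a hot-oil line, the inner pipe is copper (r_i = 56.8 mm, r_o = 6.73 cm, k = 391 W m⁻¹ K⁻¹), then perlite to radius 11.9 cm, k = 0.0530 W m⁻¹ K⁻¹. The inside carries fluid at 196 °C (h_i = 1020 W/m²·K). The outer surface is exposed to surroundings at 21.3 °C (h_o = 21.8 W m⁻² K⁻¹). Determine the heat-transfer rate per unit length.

Treat each layer as a resistance in series:
  R'_conv,in = 1/(2πr h) = 1/(2π·0.0568·1020) = 0.002747 m·K/W
  R'_copper = ln(0.0673/0.0568)/(2πk) = 0.1696/(2π·391) = 6.904×10^-5 m·K/W
  R'_perlite = ln(0.119/0.0673)/(2πk) = 0.5700/(2π·0.0530) = 1.712 m·K/W
  R'_conv,out = 1/(2πr h) = 1/(2π·0.119·21.8) = 0.06135 m·K/W
ΣR = 0.002747 + 6.904×10^-5 + 1.712 + 0.06135 = 1.776 m·K/W
Q' = ΔT/ΣR = (196 °C − 21.3 °C)/1.776 = 98.4 W/m

Q' = 98.4 W/m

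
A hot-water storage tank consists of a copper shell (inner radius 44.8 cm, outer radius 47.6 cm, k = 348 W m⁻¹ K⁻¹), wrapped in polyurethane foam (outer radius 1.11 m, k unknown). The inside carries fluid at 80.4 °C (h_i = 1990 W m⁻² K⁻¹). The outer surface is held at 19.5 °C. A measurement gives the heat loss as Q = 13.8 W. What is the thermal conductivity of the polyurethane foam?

ΣR = ΔT/Q = |80.4 − 19.5|/13.8 = 4.413 K/W
Known resistances:
  R_conv,in = 1/(4πr²h) = 1/(4π·0.448²·1990) = 1.992×10^-4 K/W
  R_copper = (1/0.448 − 1/0.476)/(4πk) = 0.1313/(4π·348) = 3.003×10^-5 K/W
R_polyurethane foam = ΣR − ΣR_known = 4.413 − 2.292×10^-4 = 4.413 K/W
(1/r₁−1/r₂)/(4πk) = 4.413 ⇒ k = 1.200/(4π·4.413) = 0.0216 W/m·K

k = 0.0216 W/m·K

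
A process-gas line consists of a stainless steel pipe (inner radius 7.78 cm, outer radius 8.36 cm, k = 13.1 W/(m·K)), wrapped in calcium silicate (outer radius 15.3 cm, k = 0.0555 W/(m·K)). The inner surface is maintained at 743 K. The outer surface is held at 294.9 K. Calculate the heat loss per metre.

Q' = 258 W/m

Series thermal resistances, inner to outer:
  R'_stainless steel = ln(0.0836/0.0778)/(2πk) = 0.07190/(2π·13.1) = 8.736×10^-4 m·K/W
  R'_calcium silicate = ln(0.153/0.0836)/(2πk) = 0.6044/(2π·0.0555) = 1.733 m·K/W
ΣR = 8.736×10^-4 + 1.733 = 1.734 m·K/W
Q' = ΔT/ΣR = (743 K − 294.9 K)/1.734 = 258 W/m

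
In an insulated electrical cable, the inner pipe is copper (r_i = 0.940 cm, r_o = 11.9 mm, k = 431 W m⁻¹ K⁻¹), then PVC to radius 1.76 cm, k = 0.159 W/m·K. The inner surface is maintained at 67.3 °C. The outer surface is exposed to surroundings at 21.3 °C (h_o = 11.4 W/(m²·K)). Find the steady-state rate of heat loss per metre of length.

Q' = 38.8 W/m

Treat each layer as a resistance in series:
  R'_copper = ln(0.0119/0.00940)/(2πk) = 0.2358/(2π·431) = 8.708×10^-5 m·K/W
  R'_PVC = ln(0.0176/0.0119)/(2πk) = 0.3914/(2π·0.159) = 0.3917 m·K/W
  R'_conv,out = 1/(2πr h) = 1/(2π·0.0176·11.4) = 0.7932 m·K/W
ΣR = 8.708×10^-5 + 0.3917 + 0.7932 = 1.185 m·K/W
Q' = ΔT/ΣR = (67.3 °C − 21.3 °C)/1.185 = 38.8 W/m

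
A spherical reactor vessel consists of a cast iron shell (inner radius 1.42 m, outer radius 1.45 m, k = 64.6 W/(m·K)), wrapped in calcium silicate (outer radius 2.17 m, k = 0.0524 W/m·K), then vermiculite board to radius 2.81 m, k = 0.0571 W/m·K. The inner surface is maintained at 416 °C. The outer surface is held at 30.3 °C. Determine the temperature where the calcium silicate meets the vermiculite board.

T = 145 °C

Resistance network (inner→outer):
  R_cast iron = (1/1.42 − 1/1.45)/(4πk) = 0.01457/(4π·64.6) = 1.795×10^-5 K/W
  R_calcium silicate = (1/1.45 − 1/2.17)/(4πk) = 0.2288/(4π·0.0524) = 0.3475 K/W
  R_vermiculite board = (1/2.17 − 1/2.81)/(4πk) = 0.1050/(4π·0.0571) = 0.1463 K/W
ΣR = 1.795×10^-5 + 0.3475 + 0.1463 = 0.4938 K/W
Q = ΔT/ΣR = (416 °C − 30.3 °C)/0.4938 = 781.1 W
From the inner boundary to the calcium silicate/vermiculite board interface, ΣR_partial = 0.3475 K/W.
T_interface = T_in − Q·ΣR_partial = 416 °C − (781.1)(0.3475) = 145 °C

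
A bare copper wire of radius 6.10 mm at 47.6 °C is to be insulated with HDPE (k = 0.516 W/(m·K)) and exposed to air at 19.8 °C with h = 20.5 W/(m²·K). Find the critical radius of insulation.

For a cylinder, r_cr = k_ins/h = 0.516/20.5 = 0.0252 m = 2.52 cm

r_cr = 2.52 cm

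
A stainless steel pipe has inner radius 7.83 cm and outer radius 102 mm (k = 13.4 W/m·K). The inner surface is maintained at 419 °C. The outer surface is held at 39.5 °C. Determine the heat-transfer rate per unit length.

Q' = 2πk·ΔT/ln(r₂/r₁) = 2π × 13.4 × 379.5 / ln(0.102/0.0783) = 1.21×10^5 W/m

Q' = 121 kW/m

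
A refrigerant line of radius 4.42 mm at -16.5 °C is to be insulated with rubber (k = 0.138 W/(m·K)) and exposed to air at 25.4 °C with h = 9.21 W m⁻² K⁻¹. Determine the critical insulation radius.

For a cylinder, r_cr = k_ins/h = 0.138/9.21 = 0.0150 m = 1.50 cm

r_cr = 1.50 cm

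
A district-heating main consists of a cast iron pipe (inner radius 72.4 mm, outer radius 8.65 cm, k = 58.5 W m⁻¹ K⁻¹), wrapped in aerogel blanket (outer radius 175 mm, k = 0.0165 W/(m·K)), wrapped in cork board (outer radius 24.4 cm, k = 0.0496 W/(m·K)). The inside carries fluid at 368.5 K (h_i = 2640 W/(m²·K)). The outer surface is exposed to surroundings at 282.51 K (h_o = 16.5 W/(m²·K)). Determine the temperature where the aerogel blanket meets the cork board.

Treat each layer as a resistance in series:
  R'_conv,in = 1/(2πr h) = 1/(2π·0.0724·2640) = 8.327×10^-4 m·K/W
  R'_cast iron = ln(0.0865/0.0724)/(2πk) = 0.1779/(2π·58.5) = 4.841×10^-4 m·K/W
  R'_aerogel blanket = ln(0.175/0.0865)/(2πk) = 0.7046/(2π·0.0165) = 6.797 m·K/W
  R'_cork board = ln(0.244/0.175)/(2πk) = 0.3324/(2π·0.0496) = 1.067 m·K/W
  R'_conv,out = 1/(2πr h) = 1/(2π·0.244·16.5) = 0.03953 m·K/W
ΣR = 8.327×10^-4 + 4.841×10^-4 + 6.797 + 1.067 + 0.03953 = 7.905 m·K/W
Q' = ΔT/ΣR = (368.5 K − 282.51 K)/7.905 = 10.88 W/m
From the inner boundary to the aerogel blanket/cork board interface, ΣR_partial = 6.798 m·K/W.
T_interface = T_in − Q'·ΣR_partial = 368.5 K − (10.88)(6.798) = 294.5 K

T = 294.5 K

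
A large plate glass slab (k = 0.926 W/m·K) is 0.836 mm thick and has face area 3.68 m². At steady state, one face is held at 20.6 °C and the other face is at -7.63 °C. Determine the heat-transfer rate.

Q = 1.15×10^5 W

Q = kA·ΔT/L = 0.926 × 3.68 × |20.6 °C − -7.63 °C| / 8.36×10^-4 = 1.15×10^5 W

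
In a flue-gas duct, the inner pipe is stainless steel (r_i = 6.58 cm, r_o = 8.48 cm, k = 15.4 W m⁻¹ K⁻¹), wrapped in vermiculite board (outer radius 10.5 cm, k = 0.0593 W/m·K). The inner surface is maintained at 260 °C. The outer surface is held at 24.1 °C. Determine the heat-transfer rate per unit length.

Q' = 409 W/m

Resistance network (inner→outer):
  R'_stainless steel = ln(0.0848/0.0658)/(2πk) = 0.2537/(2π·15.4) = 0.002622 m·K/W
  R'_vermiculite board = ln(0.105/0.0848)/(2πk) = 0.2137/(2π·0.0593) = 0.5735 m·K/W
ΣR = 0.002622 + 0.5735 = 0.5761 m·K/W
Q' = ΔT/ΣR = (260 °C − 24.1 °C)/0.5761 = 409 W/m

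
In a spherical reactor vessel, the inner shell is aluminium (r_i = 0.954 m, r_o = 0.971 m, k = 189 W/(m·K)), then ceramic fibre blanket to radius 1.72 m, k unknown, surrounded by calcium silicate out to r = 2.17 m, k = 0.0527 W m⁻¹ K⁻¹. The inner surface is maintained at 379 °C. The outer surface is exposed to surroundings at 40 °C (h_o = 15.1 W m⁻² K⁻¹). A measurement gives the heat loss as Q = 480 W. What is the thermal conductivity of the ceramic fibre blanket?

ΣR = ΔT/Q = |379 − 40|/480 = 0.7063 K/W
Known resistances:
  R_aluminium = (1/0.954 − 1/0.971)/(4πk) = 0.01835/(4π·189) = 7.727×10^-6 K/W
  R_calcium silicate = (1/1.72 − 1/2.17)/(4πk) = 0.1206/(4π·0.0527) = 0.1821 K/W
  R_conv,out = 1/(4πr²h) = 1/(4π·2.17²·15.1) = 0.001119 K/W
R_ceramic fibre blanket = ΣR − ΣR_known = 0.7063 − 0.1832 = 0.5231 K/W
(1/r₁−1/r₂)/(4πk) = 0.5231 ⇒ k = 0.4485/(4π·0.5231) = 0.0682 W/m·K

k = 0.0682 W/m·K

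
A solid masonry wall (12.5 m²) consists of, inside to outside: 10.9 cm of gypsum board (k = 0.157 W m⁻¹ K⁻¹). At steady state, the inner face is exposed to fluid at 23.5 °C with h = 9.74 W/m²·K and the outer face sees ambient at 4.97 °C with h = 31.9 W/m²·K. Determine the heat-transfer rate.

Q = 280 W

Series thermal resistances, inner to outer:
  R_conv,in = 1/(hA) = 1/(9.74·12.5) = 0.008214 K/W
  R_gypsum board = L/(kA) = 0.109/(0.157·12.5) = 0.05554 K/W
  R_conv,out = 1/(hA) = 1/(31.9·12.5) = 0.002508 K/W
ΣR = 0.008214 + 0.05554 + 0.002508 = 0.06626 K/W
Q = ΔT/ΣR = (23.5 °C − 4.97 °C)/0.06626 = 280 W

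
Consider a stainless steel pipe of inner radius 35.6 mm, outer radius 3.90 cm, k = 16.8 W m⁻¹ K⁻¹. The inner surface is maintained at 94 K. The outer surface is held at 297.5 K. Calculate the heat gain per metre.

Q' = 2.35×10^5 W/m

Q' = 2πk·ΔT/ln(r₂/r₁) = 2π × 16.8 × 203.5 / ln(0.0390/0.0356) = 2.35×10^5 W/m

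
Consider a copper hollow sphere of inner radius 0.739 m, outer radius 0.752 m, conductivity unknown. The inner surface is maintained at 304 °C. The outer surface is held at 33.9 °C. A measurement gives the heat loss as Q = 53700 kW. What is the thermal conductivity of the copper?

ΣR = ΔT/Q = |304 − 33.9|/5.37×10^7 = 5.030×10^-6 K/W
(1/r₁−1/r₂)/(4πk) = 5.030×10^-6 ⇒ k = 0.02339/(4π·5.030×10^-6) = 370 W/m·K

k = 370 W/m·K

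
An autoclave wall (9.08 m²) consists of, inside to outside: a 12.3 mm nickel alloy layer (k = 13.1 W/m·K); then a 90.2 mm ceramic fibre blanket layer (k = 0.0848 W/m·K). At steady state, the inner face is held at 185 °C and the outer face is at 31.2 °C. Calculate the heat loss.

Resistance network (inner→outer):
  R_nickel alloy = L/(kA) = 0.0123/(13.1·9.08) = 1.034×10^-4 K/W
  R_ceramic fibre blanket = L/(kA) = 0.0902/(0.0848·9.08) = 0.1171 K/W
ΣR = 1.034×10^-4 + 0.1171 = 0.1172 K/W
Q = ΔT/ΣR = (185 °C − 31.2 °C)/0.1172 = 1310 W

Q = 1310 W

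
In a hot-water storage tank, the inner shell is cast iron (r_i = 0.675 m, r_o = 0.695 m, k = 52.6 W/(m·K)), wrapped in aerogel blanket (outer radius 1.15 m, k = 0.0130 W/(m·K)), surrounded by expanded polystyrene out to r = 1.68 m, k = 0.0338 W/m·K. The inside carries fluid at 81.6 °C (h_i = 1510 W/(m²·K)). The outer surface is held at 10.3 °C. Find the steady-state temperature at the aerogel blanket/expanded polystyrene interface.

T = 21.4 °C

Resistance network (inner→outer):
  R_conv,in = 1/(4πr²h) = 1/(4π·0.675²·1510) = 1.157×10^-4 K/W
  R_cast iron = (1/0.675 − 1/0.695)/(4πk) = 0.04263/(4π·52.6) = 6.450×10^-5 K/W
  R_aerogel blanket = (1/0.695 − 1/1.15)/(4πk) = 0.5693/(4π·0.0130) = 3.485 K/W
  R_expanded polystyrene = (1/1.15 − 1/1.68)/(4πk) = 0.2743/(4π·0.0338) = 0.6459 K/W
ΣR = 1.157×10^-4 + 6.450×10^-5 + 3.485 + 0.6459 = 4.131 K/W
Q = ΔT/ΣR = (81.6 °C − 10.3 °C)/4.131 = 17.26 W
From the inner boundary to the aerogel blanket/expanded polystyrene interface, ΣR_partial = 3.485 K/W.
T_interface = T_in − Q·ΣR_partial = 81.6 °C − (17.26)(3.485) = 21.4 °C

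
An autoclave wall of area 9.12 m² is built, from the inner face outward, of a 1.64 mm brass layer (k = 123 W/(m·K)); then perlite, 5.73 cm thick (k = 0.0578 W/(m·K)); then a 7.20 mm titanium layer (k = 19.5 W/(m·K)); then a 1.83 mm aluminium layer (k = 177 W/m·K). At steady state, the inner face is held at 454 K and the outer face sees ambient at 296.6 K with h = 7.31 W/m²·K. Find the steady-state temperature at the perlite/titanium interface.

T = 315.7 K

Treat each layer as a resistance in series:
  R_brass = L/(kA) = 0.00164/(123·9.12) = 1.462×10^-6 K/W
  R_perlite = L/(kA) = 0.0573/(0.0578·9.12) = 0.1087 K/W
  R_titanium = L/(kA) = 0.00720/(19.5·9.12) = 4.049×10^-5 K/W
  R_aluminium = L/(kA) = 0.00183/(177·9.12) = 1.134×10^-6 K/W
  R_conv,out = 1/(hA) = 1/(7.31·9.12) = 0.01500 K/W
ΣR = 1.462×10^-6 + 0.1087 + 4.049×10^-5 + 1.134×10^-6 + 0.01500 = 0.1237 K/W
Q = ΔT/ΣR = (454 K − 296.6 K)/0.1237 = 1272 W
From the inner boundary to the perlite/titanium interface, ΣR_partial = 0.1087 K/W.
T_interface = T_in − Q·ΣR_partial = 454 K − (1272)(0.1087) = 315.7 K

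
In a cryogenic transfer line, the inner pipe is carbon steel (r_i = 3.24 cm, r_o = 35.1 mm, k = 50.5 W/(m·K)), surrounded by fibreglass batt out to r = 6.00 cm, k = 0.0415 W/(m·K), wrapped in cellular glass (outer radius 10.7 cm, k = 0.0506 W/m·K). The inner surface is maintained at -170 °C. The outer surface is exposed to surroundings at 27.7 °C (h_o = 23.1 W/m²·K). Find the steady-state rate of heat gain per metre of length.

Q' = 50.2 W/m

Resistance network (inner→outer):
  R'_carbon steel = ln(0.0351/0.0324)/(2πk) = 0.08004/(2π·50.5) = 2.523×10^-4 m·K/W
  R'_fibreglass batt = ln(0.0600/0.0351)/(2πk) = 0.5361/(2π·0.0415) = 2.056 m·K/W
  R'_cellular glass = ln(0.107/0.0600)/(2πk) = 0.5785/(2π·0.0506) = 1.820 m·K/W
  R'_conv,out = 1/(2πr h) = 1/(2π·0.107·23.1) = 0.06439 m·K/W
ΣR = 2.523×10^-4 + 2.056 + 1.820 + 0.06439 = 3.941 m·K/W
Q' = ΔT/ΣR = (-170 °C − 27.7 °C)/3.941 = -50.2 W/m
(Negative Q' ⇒ heat flows inward; heat gain = 50.2 W/m.)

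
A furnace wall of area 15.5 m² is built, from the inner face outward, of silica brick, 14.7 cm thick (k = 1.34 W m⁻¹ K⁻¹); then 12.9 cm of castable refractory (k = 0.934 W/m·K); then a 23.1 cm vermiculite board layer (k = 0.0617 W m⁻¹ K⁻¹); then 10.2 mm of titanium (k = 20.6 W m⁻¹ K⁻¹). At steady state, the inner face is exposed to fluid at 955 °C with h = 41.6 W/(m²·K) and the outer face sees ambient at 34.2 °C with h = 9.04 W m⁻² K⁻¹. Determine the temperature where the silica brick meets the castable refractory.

T = 925 °C

Series thermal resistances, inner to outer:
  R_conv,in = 1/(hA) = 1/(41.6·15.5) = 0.001551 K/W
  R_silica brick = L/(kA) = 0.147/(1.34·15.5) = 0.007078 K/W
  R_castable refractory = L/(kA) = 0.129/(0.934·15.5) = 0.008911 K/W
  R_vermiculite board = L/(kA) = 0.231/(0.0617·15.5) = 0.2415 K/W
  R_titanium = L/(kA) = 0.0102/(20.6·15.5) = 3.194×10^-5 K/W
  R_conv,out = 1/(hA) = 1/(9.04·15.5) = 0.007137 K/W
ΣR = 0.001551 + 0.007078 + 0.008911 + 0.2415 + 3.194×10^-5 + 0.007137 = 0.2662 K/W
Q = ΔT/ΣR = (955 °C − 34.2 °C)/0.2662 = 3459 W
From the inner boundary to the silica brick/castable refractory interface, ΣR_partial = 0.008629 K/W.
T_interface = T_in − Q·ΣR_partial = 955 °C − (3459)(0.008629) = 925 °C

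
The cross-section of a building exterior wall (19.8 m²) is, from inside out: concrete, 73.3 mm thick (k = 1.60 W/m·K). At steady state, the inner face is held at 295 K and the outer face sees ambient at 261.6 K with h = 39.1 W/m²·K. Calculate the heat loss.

Q = 9260 W

Series thermal resistances, inner to outer:
  R_concrete = L/(kA) = 0.0733/(1.60·19.8) = 0.002314 K/W
  R_conv,out = 1/(hA) = 1/(39.1·19.8) = 0.001292 K/W
ΣR = 0.002314 + 0.001292 = 0.003606 K/W
Q = ΔT/ΣR = (295 K − 261.6 K)/0.003606 = 9260 W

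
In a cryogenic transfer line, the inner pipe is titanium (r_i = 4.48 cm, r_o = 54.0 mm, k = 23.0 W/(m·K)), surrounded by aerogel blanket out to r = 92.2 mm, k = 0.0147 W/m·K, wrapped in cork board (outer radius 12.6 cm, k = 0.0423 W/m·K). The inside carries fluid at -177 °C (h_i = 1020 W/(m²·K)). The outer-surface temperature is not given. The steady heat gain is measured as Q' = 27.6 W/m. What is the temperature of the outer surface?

Sum the resistances:
  R'_conv,in = 1/(2πr h) = 1/(2π·0.0448·1020) = 0.003483 m·K/W
  R'_titanium = ln(0.0540/0.0448)/(2πk) = 0.1868/(2π·23.0) = 0.001292 m·K/W
  R'_aerogel blanket = ln(0.0922/0.0540)/(2πk) = 0.5350/(2π·0.0147) = 5.792 m·K/W
  R'_cork board = ln(0.126/0.0922)/(2πk) = 0.3123/(2π·0.0423) = 1.175 m·K/W
ΣR = 6.972 m·K/W
ΔT = Q'·ΣR = 27.6 × 6.972 = 192.4 K
Heat flows inward, so T_out = T_in + ΔT = -177 + 192.4 = 15.4 °C

T_out = 15.4 °C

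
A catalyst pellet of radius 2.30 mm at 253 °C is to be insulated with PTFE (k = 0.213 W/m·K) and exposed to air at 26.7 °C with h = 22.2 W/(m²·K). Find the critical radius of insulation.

For a sphere, r_cr = 2k_ins/h = 2·0.213/22.2 = 0.0192 m = 1.92 cm

r_cr = 1.92 cm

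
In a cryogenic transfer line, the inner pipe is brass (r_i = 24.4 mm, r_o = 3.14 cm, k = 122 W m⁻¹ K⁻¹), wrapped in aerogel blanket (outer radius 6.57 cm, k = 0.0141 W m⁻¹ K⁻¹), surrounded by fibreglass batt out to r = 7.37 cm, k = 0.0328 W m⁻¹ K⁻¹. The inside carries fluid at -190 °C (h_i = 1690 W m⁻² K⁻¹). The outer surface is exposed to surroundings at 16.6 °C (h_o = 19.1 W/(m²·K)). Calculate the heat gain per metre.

Q' = 22.9 W/m

Series thermal resistances, inner to outer:
  R'_conv,in = 1/(2πr h) = 1/(2π·0.0244·1690) = 0.003860 m·K/W
  R'_brass = ln(0.0314/0.0244)/(2πk) = 0.2522/(2π·122) = 3.290×10^-4 m·K/W
  R'_aerogel blanket = ln(0.0657/0.0314)/(2πk) = 0.7383/(2π·0.0141) = 8.334 m·K/W
  R'_fibreglass batt = ln(0.0737/0.0657)/(2πk) = 0.1149/(2π·0.0328) = 0.5575 m·K/W
  R'_conv,out = 1/(2πr h) = 1/(2π·0.0737·19.1) = 0.1131 m·K/W
ΣR = 0.003860 + 3.290×10^-4 + 8.334 + 0.5575 + 0.1131 = 9.009 m·K/W
Q' = ΔT/ΣR = (-190 °C − 16.6 °C)/9.009 = -22.9 W/m
(Negative Q' ⇒ heat flows inward; heat gain = 22.9 W/m.)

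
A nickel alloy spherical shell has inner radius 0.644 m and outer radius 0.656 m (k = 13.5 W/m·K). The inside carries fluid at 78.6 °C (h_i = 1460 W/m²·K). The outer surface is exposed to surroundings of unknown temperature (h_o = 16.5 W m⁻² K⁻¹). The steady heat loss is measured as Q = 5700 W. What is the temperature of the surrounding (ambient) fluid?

T_out = 13.0 °C

Sum the resistances:
  R_conv,in = 1/(4πr²h) = 1/(4π·0.644²·1460) = 1.314×10^-4 K/W
  R_nickel alloy = (1/0.644 − 1/0.656)/(4πk) = 0.02840/(4π·13.5) = 1.674×10^-4 K/W
  R_conv,out = 1/(4πr²h) = 1/(4π·0.656²·16.5) = 0.01121 K/W
ΣR = 0.01151 K/W
ΔT = Q·ΣR = 5700 × 0.01151 = 65.61 K
Heat flows outward, so T_out = T_in − ΔT = 78.6 − 65.61 = 13.0 °C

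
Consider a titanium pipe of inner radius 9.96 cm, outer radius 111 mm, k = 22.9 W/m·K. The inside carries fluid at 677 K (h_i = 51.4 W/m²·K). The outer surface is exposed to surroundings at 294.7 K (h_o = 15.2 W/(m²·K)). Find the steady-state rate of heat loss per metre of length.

Q' = 3.03 kW/m

Series thermal resistances, inner to outer:
  R'_conv,in = 1/(2πr h) = 1/(2π·0.0996·51.4) = 0.03109 m·K/W
  R'_titanium = ln(0.111/0.0996)/(2πk) = 0.1084/(2π·22.9) = 7.532×10^-4 m·K/W
  R'_conv,out = 1/(2πr h) = 1/(2π·0.111·15.2) = 0.09433 m·K/W
ΣR = 0.03109 + 7.532×10^-4 + 0.09433 = 0.1262 m·K/W
Q' = ΔT/ΣR = (677 K − 294.7 K)/0.1262 = 3030 W/m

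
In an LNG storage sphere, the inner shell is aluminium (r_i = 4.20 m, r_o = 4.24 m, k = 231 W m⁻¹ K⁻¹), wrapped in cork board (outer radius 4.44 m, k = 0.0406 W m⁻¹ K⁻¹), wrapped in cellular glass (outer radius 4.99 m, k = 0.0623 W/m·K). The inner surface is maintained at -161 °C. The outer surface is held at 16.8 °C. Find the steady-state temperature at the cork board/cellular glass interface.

Series thermal resistances, inner to outer:
  R_aluminium = (1/4.20 − 1/4.24)/(4πk) = 0.002246/(4π·231) = 7.738×10^-7 K/W
  R_cork board = (1/4.24 − 1/4.44)/(4πk) = 0.01062/(4π·0.0406) = 0.02082 K/W
  R_cellular glass = (1/4.44 − 1/4.99)/(4πk) = 0.02482/(4π·0.0623) = 0.03171 K/W
ΣR = 7.738×10^-7 + 0.02082 + 0.03171 = 0.05253 K/W
Q = ΔT/ΣR = (-161 °C − 16.8 °C)/0.05253 = -3385 W
From the inner boundary to the cork board/cellular glass interface, ΣR_partial = 0.02082 K/W.
T_interface = T_in − Q·ΣR_partial = -161 °C − (-3385)(0.02082) = -90.5 °C

T = -90.5 °C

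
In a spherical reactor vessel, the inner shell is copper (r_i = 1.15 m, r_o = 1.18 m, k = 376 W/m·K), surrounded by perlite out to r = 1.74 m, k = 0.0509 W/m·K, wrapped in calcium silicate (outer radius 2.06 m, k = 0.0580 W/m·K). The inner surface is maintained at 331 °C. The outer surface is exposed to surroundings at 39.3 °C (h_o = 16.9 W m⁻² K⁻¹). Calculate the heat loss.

Q = 530 W

Treat each layer as a resistance in series:
  R_copper = (1/1.15 − 1/1.18)/(4πk) = 0.02211/(4π·376) = 4.679×10^-6 K/W
  R_perlite = (1/1.18 − 1/1.74)/(4πk) = 0.2727/(4π·0.0509) = 0.4264 K/W
  R_calcium silicate = (1/1.74 − 1/2.06)/(4πk) = 0.08928/(4π·0.0580) = 0.1225 K/W
  R_conv,out = 1/(4πr²h) = 1/(4π·2.06²·16.9) = 0.001110 K/W
ΣR = 4.679×10^-6 + 0.4264 + 0.1225 + 0.001110 = 0.5500 K/W
Q = ΔT/ΣR = (331 °C − 39.3 °C)/0.5500 = 530 W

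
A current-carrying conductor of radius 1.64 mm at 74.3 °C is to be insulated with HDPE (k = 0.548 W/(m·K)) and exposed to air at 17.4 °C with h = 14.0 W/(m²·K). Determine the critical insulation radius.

r_cr = 3.91 cm

For a cylinder, r_cr = k_ins/h = 0.548/14.0 = 0.0391 m = 3.91 cm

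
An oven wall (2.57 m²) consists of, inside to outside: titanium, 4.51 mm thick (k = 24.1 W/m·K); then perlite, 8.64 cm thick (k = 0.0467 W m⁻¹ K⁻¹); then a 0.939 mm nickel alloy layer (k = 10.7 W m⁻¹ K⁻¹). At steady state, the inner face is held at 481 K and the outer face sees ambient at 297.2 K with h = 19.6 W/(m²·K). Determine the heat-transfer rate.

Q = 248 W

Resistance network (inner→outer):
  R_titanium = L/(kA) = 0.00451/(24.1·2.57) = 7.282×10^-5 K/W
  R_perlite = L/(kA) = 0.0864/(0.0467·2.57) = 0.7199 K/W
  R_nickel alloy = L/(kA) = 9.39×10^-4/(10.7·2.57) = 3.415×10^-5 K/W
  R_conv,out = 1/(hA) = 1/(19.6·2.57) = 0.01985 K/W
ΣR = 7.282×10^-5 + 0.7199 + 3.415×10^-5 + 0.01985 = 0.7399 K/W
Q = ΔT/ΣR = (481 K − 297.2 K)/0.7399 = 248 W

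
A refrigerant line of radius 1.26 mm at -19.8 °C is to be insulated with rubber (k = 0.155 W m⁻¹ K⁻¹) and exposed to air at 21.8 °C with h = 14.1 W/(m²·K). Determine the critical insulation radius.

r_cr = 1.10 cm

For a cylinder, r_cr = k_ins/h = 0.155/14.1 = 0.0110 m = 1.10 cm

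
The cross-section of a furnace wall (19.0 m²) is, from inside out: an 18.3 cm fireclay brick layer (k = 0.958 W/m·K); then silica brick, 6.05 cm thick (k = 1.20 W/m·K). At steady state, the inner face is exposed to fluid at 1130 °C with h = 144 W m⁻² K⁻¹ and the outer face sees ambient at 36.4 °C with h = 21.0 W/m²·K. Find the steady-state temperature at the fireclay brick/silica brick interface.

T = 399 °C

Resistance network (inner→outer):
  R_conv,in = 1/(hA) = 1/(144·19.0) = 3.655×10^-4 K/W
  R_fireclay brick = L/(kA) = 0.183/(0.958·19.0) = 0.01005 K/W
  R_silica brick = L/(kA) = 0.0605/(1.20·19.0) = 0.002654 K/W
  R_conv,out = 1/(hA) = 1/(21.0·19.0) = 0.002506 K/W
ΣR = 3.655×10^-4 + 0.01005 + 0.002654 + 0.002506 = 0.01558 K/W
Q = ΔT/ΣR = (1130 °C − 36.4 °C)/0.01558 = 70190 W
From the inner boundary to the fireclay brick/silica brick interface, ΣR_partial = 0.01042 K/W.
T_interface = T_in − Q·ΣR_partial = 1130 °C − (70190)(0.01042) = 399 °C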